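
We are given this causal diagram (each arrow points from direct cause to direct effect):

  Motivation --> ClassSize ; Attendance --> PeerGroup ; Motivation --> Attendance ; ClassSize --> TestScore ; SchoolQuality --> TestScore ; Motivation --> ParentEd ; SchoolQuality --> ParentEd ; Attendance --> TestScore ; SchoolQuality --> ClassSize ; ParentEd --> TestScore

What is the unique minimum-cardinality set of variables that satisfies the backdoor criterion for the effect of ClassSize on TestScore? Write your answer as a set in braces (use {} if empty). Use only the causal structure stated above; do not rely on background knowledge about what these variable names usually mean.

{Motivation, SchoolQuality}

Variables eligible for adjustment (non-descendants of ClassSize, excluding ClassSize and TestScore): {Attendance, Motivation, ParentEd, PeerGroup, SchoolQuality}.
Backdoor paths from ClassSize to TestScore:
  P1: ClassSize <- SchoolQuality -> ParentEd <- Motivation -> Attendance -> TestScore
  P2: ClassSize <- SchoolQuality -> ParentEd -> TestScore
  P3: ClassSize <- SchoolQuality -> TestScore
  P4: ClassSize <- Motivation -> ParentEd <- SchoolQuality -> TestScore
  P5: ClassSize <- Motivation -> ParentEd -> TestScore
  P6: ClassSize <- Motivation -> Attendance -> TestScore
The empty set is not sufficient: P2 (ClassSize <- SchoolQuality -> ParentEd -> TestScore) has no collider blocking it and no conditioned non-collider, so it is open.
Try {Motivation, SchoolQuality}:
  P1: blocked at fork node SchoolQuality ∈ conditioning set.
  P2: blocked at fork node SchoolQuality ∈ conditioning set.
  P3: blocked at fork node SchoolQuality ∈ conditioning set.
  P4: blocked at fork node Motivation ∈ conditioning set.
  P5: blocked at fork node Motivation ∈ conditioning set.
  P6: blocked at fork node Motivation ∈ conditioning set.
{Motivation, SchoolQuality} contains no descendant of ClassSize and blocks every backdoor path.
Every element of {Motivation, SchoolQuality} is needed (dropping Motivation leaves P5 open; dropping SchoolQuality leaves P2 open), so no proper subset is valid.
Among all size-2 subsets of the eligible variables, only {Motivation, SchoolQuality} blocks every backdoor path, so it is the unique smallest valid adjustment set.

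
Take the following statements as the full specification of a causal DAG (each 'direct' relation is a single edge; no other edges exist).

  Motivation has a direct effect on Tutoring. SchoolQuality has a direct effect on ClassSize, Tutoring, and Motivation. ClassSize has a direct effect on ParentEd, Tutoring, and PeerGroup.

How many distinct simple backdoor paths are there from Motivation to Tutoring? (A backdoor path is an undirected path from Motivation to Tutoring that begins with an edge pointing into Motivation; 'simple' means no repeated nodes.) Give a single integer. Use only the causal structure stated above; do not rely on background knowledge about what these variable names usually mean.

A backdoor path from Motivation to Tutoring is any simple undirected path whose first edge points into Motivation (i.e. leaves Motivation via a parent).
Parents of Motivation: {SchoolQuality}.
Enumerating:
  P1: Motivation <- SchoolQuality -> ClassSize -> Tutoring
  P2: Motivation <- SchoolQuality -> Tutoring
That exhausts the simple backdoor paths. Count: 2.

2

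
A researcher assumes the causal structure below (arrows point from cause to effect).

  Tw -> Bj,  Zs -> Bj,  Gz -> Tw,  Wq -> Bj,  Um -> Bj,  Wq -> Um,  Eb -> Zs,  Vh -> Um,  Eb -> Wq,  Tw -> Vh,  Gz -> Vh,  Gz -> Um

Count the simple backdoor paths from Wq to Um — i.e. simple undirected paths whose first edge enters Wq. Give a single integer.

5

A backdoor path from Wq to Um is any simple undirected path whose first edge points into Wq (i.e. leaves Wq via a parent).
Parents of Wq: {Eb}.
Enumerating:
  P1: Wq <- Eb -> Zs -> Bj <- Tw <- Gz -> Vh -> Um
  P2: Wq <- Eb -> Zs -> Bj <- Tw <- Gz -> Um
  P3: Wq <- Eb -> Zs -> Bj <- Tw -> Vh <- Gz -> Um
  P4: Wq <- Eb -> Zs -> Bj <- Tw -> Vh -> Um
  P5: Wq <- Eb -> Zs -> Bj <- Um
That exhausts the simple backdoor paths. Count: 5.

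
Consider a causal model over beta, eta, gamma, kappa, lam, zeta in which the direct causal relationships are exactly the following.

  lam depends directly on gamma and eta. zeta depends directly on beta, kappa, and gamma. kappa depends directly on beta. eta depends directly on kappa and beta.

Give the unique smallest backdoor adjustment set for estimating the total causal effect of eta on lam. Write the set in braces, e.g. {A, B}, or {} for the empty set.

Variables eligible for adjustment (non-descendants of eta, excluding eta and lam): {beta, gamma, kappa, zeta}.
Backdoor paths from eta to lam:
  P1: eta <- beta -> kappa -> zeta <- gamma -> lam
  P2: eta <- beta -> zeta <- gamma -> lam
  P3: eta <- kappa <- beta -> zeta <- gamma -> lam
  P4: eta <- kappa -> zeta <- gamma -> lam
Each backdoor path contains an unconditioned collider, so every path is already blocked with the empty conditioning set:
  P1: blocked at collider zeta (neither it nor any descendant is in the conditioning set).
  P2: blocked at collider zeta (neither it nor any descendant is in the conditioning set).
  P3: blocked at collider zeta (neither it nor any descendant is in the conditioning set).
  P4: blocked at collider zeta (neither it nor any descendant is in the conditioning set).
The empty set is therefore the unique smallest valid set.

{}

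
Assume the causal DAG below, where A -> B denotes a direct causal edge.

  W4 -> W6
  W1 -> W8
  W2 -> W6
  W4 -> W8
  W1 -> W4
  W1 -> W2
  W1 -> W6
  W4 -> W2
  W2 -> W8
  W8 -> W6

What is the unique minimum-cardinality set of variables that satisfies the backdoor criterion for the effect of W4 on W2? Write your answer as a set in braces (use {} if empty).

Variables eligible for adjustment (non-descendants of W4, excluding W4 and W2): {W1}.
Backdoor paths from W4 to W2:
  P1: W4 <- W1 -> W2
  P2: W4 <- W1 -> W8 <- W2
  P3: W4 <- W1 -> W8 -> W6 <- W2
  P4: W4 <- W1 -> W6 <- W2
  P5: W4 <- W1 -> W6 <- W8 <- W2
The empty set is not sufficient: P1 (W4 <- W1 -> W2) has no collider blocking it and no conditioned non-collider, so it is open.
Try {W1}:
  P1: blocked at fork node W1 ∈ conditioning set.
  P2: blocked at fork node W1 ∈ conditioning set.
  P3: blocked at fork node W1 ∈ conditioning set.
  P4: blocked at fork node W1 ∈ conditioning set.
  P5: blocked at fork node W1 ∈ conditioning set.
{W1} contains no descendant of W4 and blocks every backdoor path.
{W1} is the unique smallest valid adjustment set.

{W1}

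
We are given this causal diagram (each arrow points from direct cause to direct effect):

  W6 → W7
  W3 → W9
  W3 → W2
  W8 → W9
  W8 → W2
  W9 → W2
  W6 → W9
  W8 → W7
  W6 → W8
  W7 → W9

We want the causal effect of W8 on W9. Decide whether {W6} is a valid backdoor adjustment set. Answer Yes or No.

Backdoor paths from W8 to W9 (paths whose first edge points into W8):
  P1: W8 <- W6 -> W7 -> W9
  P2: W8 <- W6 -> W9
Condition 1 (no descendant of W8 in the set): holds — descendants of W8 are {W2, W7, W9}; none are in {W6}.
Condition 2 (every backdoor path blocked by {W6}):
  P1: blocked at fork node W6 ∈ conditioning set.
  P2: blocked at fork node W6 ∈ conditioning set.
{W6} satisfies the backdoor criterion.

Yes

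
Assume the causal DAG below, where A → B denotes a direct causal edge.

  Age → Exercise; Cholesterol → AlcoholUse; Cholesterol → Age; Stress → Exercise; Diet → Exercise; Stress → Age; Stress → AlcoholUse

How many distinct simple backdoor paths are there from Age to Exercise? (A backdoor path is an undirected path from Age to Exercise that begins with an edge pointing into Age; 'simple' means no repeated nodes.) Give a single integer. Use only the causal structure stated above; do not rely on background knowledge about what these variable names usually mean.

A backdoor path from Age to Exercise is any simple undirected path whose first edge points into Age (i.e. leaves Age via a parent).
Parents of Age: {Cholesterol, Stress}.
Enumerating:
  P1: Age <- Stress -> Exercise
  P2: Age <- Cholesterol -> AlcoholUse <- Stress -> Exercise
That exhausts the simple backdoor paths. Count: 2.

2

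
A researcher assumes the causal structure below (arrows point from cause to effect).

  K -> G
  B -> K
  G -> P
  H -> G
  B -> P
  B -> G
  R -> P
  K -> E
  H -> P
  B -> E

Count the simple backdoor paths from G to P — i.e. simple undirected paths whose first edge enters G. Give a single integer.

4

A backdoor path from G to P is any simple undirected path whose first edge points into G (i.e. leaves G via a parent).
Parents of G: {B, H, K}.
Enumerating:
  P1: G <- H -> P
  P2: G <- B -> P
  P3: G <- K <- B -> P
  P4: G <- K -> E <- B -> P
That exhausts the simple backdoor paths. Count: 4.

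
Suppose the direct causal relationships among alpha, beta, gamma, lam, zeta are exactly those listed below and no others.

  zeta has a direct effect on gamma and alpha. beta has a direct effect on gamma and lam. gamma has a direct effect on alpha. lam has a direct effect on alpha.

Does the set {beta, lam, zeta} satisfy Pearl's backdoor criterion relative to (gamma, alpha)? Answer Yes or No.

Yes

Backdoor paths from gamma to alpha (paths whose first edge points into gamma):
  P1: gamma <- beta -> lam -> alpha
  P2: gamma <- zeta -> alpha
Condition 1 (no descendant of gamma in the set): holds — descendants of gamma are {alpha}; none are in {beta, lam, zeta}.
Condition 2 (every backdoor path blocked by {beta, lam, zeta}):
  P1: blocked at fork node beta ∈ conditioning set.
  P2: blocked at fork node zeta ∈ conditioning set.
{beta, lam, zeta} satisfies the backdoor criterion.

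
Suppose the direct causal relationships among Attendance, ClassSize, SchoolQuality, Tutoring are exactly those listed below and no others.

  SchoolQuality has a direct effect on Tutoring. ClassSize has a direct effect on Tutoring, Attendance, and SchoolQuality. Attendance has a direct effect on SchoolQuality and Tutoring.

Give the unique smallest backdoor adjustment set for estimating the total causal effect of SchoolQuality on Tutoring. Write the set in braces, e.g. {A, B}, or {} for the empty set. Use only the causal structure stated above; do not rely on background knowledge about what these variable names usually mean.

{Attendance, ClassSize}

Variables eligible for adjustment (non-descendants of SchoolQuality, excluding SchoolQuality and Tutoring): {Attendance, ClassSize}.
Backdoor paths from SchoolQuality to Tutoring:
  P1: SchoolQuality <- ClassSize -> Attendance -> Tutoring
  P2: SchoolQuality <- ClassSize -> Tutoring
  P3: SchoolQuality <- Attendance <- ClassSize -> Tutoring
  P4: SchoolQuality <- Attendance -> Tutoring
The empty set is not sufficient: P1 (SchoolQuality <- ClassSize -> Attendance -> Tutoring) has no collider blocking it and no conditioned non-collider, so it is open.
Try {Attendance, ClassSize}:
  P1: blocked at fork node ClassSize ∈ conditioning set.
  P2: blocked at fork node ClassSize ∈ conditioning set.
  P3: blocked at chain node Attendance ∈ conditioning set.
  P4: blocked at fork node Attendance ∈ conditioning set.
{Attendance, ClassSize} contains no descendant of SchoolQuality and blocks every backdoor path.
Every element of {Attendance, ClassSize} is needed (dropping Attendance leaves P4 open; dropping ClassSize leaves P2 open), so no proper subset is valid.
Among all size-2 subsets of the eligible variables, only {Attendance, ClassSize} blocks every backdoor path, so it is the unique smallest valid adjustment set.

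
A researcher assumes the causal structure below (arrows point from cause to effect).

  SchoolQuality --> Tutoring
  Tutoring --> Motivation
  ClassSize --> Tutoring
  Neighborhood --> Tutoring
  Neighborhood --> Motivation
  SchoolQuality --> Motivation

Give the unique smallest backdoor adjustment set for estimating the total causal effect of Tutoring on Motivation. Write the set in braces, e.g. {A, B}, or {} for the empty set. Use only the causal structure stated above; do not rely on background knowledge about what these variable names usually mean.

Variables eligible for adjustment (non-descendants of Tutoring, excluding Tutoring and Motivation): {ClassSize, Neighborhood, SchoolQuality}.
Backdoor paths from Tutoring to Motivation:
  P1: Tutoring <- Neighborhood -> Motivation
  P2: Tutoring <- SchoolQuality -> Motivation
The empty set is not sufficient: P1 (Tutoring <- Neighborhood -> Motivation) has no collider blocking it and no conditioned non-collider, so it is open.
Try {Neighborhood, SchoolQuality}:
  P1: blocked at fork node Neighborhood ∈ conditioning set.
  P2: blocked at fork node SchoolQuality ∈ conditioning set.
{Neighborhood, SchoolQuality} contains no descendant of Tutoring and blocks every backdoor path.
Every element of {Neighborhood, SchoolQuality} is needed (dropping Neighborhood leaves P1 open; dropping SchoolQuality leaves P2 open), so no proper subset is valid.
Among all size-2 subsets of the eligible variables, only {Neighborhood, SchoolQuality} blocks every backdoor path, so it is the unique smallest valid adjustment set.

{Neighborhood, SchoolQuality}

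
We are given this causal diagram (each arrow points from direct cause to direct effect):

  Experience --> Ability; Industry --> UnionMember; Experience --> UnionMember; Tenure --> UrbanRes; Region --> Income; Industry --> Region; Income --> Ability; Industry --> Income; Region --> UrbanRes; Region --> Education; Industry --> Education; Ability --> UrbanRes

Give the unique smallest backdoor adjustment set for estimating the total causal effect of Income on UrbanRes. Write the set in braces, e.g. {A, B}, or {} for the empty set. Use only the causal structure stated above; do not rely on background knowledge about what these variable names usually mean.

{Region}

Variables eligible for adjustment (non-descendants of Income, excluding Income and UrbanRes): {Education, Experience, Industry, Region, Tenure, UnionMember}.
Backdoor paths from Income to UrbanRes:
  P1: Income <- Industry -> Region -> UrbanRes
  P2: Income <- Industry -> Education <- Region -> UrbanRes
  P3: Income <- Industry -> UnionMember <- Experience -> Ability -> UrbanRes
  P4: Income <- Region <- Industry -> UnionMember <- Experience -> Ability -> UrbanRes
  P5: Income <- Region -> Education <- Industry -> UnionMember <- Experience -> Ability -> UrbanRes
  P6: Income <- Region -> UrbanRes
The empty set is not sufficient: P1 (Income <- Industry -> Region -> UrbanRes) has no collider blocking it and no conditioned non-collider, so it is open.
Try {Region}:
  P1: blocked at chain node Region ∈ conditioning set.
  P2: blocked at collider Education (neither it nor any descendant is in the conditioning set).
  P3: blocked at collider UnionMember (neither it nor any descendant is in the conditioning set).
  P4: blocked at chain node Region ∈ conditioning set.
  P5: blocked at fork node Region ∈ conditioning set.
  P6: blocked at fork node Region ∈ conditioning set.
{Region} contains no descendant of Income and blocks every backdoor path.
No other singleton works — e.g. {Tenure} leaves P1 open — so {Region} is the unique smallest valid adjustment set.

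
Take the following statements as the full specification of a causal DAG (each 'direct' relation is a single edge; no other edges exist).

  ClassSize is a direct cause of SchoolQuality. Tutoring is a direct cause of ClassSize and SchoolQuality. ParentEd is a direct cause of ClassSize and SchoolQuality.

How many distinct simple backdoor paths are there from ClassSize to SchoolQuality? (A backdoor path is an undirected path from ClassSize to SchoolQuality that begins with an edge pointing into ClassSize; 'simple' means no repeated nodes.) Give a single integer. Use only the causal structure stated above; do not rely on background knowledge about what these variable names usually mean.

2

A backdoor path from ClassSize to SchoolQuality is any simple undirected path whose first edge points into ClassSize (i.e. leaves ClassSize via a parent).
Parents of ClassSize: {ParentEd, Tutoring}.
Enumerating:
  P1: ClassSize <- ParentEd -> SchoolQuality
  P2: ClassSize <- Tutoring -> SchoolQuality
That exhausts the simple backdoor paths. Count: 2.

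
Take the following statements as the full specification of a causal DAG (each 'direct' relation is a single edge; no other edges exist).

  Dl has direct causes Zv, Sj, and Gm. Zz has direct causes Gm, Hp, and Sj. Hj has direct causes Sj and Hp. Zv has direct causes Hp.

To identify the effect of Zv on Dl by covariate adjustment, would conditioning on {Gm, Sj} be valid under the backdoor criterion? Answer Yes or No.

Yes

Backdoor paths from Zv to Dl (paths whose first edge points into Zv):
  P1: Zv <- Hp -> Zz <- Gm -> Dl
  P2: Zv <- Hp -> Zz <- Sj -> Dl
  P3: Zv <- Hp -> Hj <- Sj -> Zz <- Gm -> Dl
  P4: Zv <- Hp -> Hj <- Sj -> Dl
Condition 1 (no descendant of Zv in the set): holds — descendants of Zv are {Dl}; none are in {Gm, Sj}.
Condition 2 (every backdoor path blocked by {Gm, Sj}):
  P1: blocked at collider Zz (neither it nor any descendant is in the conditioning set).
  P2: blocked at collider Zz (neither it nor any descendant is in the conditioning set).
  P3: blocked at collider Hj (neither it nor any descendant is in the conditioning set).
  P4: blocked at collider Hj (neither it nor any descendant is in the conditioning set).
{Gm, Sj} satisfies the backdoor criterion.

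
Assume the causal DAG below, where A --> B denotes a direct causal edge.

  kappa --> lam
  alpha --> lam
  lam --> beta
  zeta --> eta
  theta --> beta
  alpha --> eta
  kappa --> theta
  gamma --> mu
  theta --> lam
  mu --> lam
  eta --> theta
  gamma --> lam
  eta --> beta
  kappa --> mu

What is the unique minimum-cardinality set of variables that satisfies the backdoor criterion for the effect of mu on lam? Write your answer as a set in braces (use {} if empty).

{gamma, kappa}

Variables eligible for adjustment (non-descendants of mu, excluding mu and lam): {alpha, eta, gamma, kappa, theta, zeta}.
Backdoor paths from mu to lam:
  P1: mu <- kappa -> theta <- eta <- alpha -> lam
  P2: mu <- kappa -> theta <- eta -> beta <- lam
  P3: mu <- kappa -> theta -> lam
  P4: mu <- kappa -> theta -> beta <- eta <- alpha -> lam
  P5: mu <- kappa -> theta -> beta <- lam
  P6: mu <- kappa -> lam
  P7: mu <- gamma -> lam
The empty set is not sufficient: P3 (mu <- kappa -> theta -> lam) has no collider blocking it and no conditioned non-collider, so it is open.
Try {gamma, kappa}:
  P1: blocked at fork node kappa ∈ conditioning set.
  P2: blocked at fork node kappa ∈ conditioning set.
  P3: blocked at fork node kappa ∈ conditioning set.
  P4: blocked at fork node kappa ∈ conditioning set.
  P5: blocked at fork node kappa ∈ conditioning set.
  P6: blocked at fork node kappa ∈ conditioning set.
  P7: blocked at fork node gamma ∈ conditioning set.
{gamma, kappa} contains no descendant of mu and blocks every backdoor path.
Every element of {gamma, kappa} is needed (dropping gamma leaves P7 open; dropping kappa leaves P3 open), so no proper subset is valid.
Among all size-2 subsets of the eligible variables, only {gamma, kappa} blocks every backdoor path, so it is the unique smallest valid adjustment set.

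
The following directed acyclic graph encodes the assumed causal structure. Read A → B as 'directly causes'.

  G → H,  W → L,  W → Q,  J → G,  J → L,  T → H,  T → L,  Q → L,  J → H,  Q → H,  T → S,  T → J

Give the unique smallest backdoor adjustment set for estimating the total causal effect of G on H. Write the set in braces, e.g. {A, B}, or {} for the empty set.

{J}

Variables eligible for adjustment (non-descendants of G, excluding G and H): {J, L, Q, S, T, W}.
Backdoor paths from G to H:
  P1: G <- J <- T -> L <- W -> Q -> H
  P2: G <- J <- T -> L <- Q -> H
  P3: G <- J <- T -> H
  P4: G <- J -> L <- T -> H
  P5: G <- J -> L <- W -> Q -> H
  P6: G <- J -> L <- Q -> H
  P7: G <- J -> H
The empty set is not sufficient: P3 (G <- J <- T -> H) has no collider blocking it and no conditioned non-collider, so it is open.
Try {J}:
  P1: blocked at chain node J ∈ conditioning set.
  P2: blocked at chain node J ∈ conditioning set.
  P3: blocked at chain node J ∈ conditioning set.
  P4: blocked at fork node J ∈ conditioning set.
  P5: blocked at fork node J ∈ conditioning set.
  P6: blocked at fork node J ∈ conditioning set.
  P7: blocked at fork node J ∈ conditioning set.
{J} contains no descendant of G and blocks every backdoor path.
No other singleton works — e.g. {T} leaves P7 open — so {J} is the unique smallest valid adjustment set.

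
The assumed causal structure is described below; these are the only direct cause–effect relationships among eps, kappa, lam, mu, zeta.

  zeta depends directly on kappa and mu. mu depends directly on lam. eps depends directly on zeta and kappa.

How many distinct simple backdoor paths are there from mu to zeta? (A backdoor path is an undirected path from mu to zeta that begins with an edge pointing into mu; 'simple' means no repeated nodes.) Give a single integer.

A backdoor path from mu to zeta is any simple undirected path whose first edge points into mu (i.e. leaves mu via a parent).
Parents of mu: {lam}.
No simple path from any parent of mu reaches zeta without revisiting mu, so there are no backdoor paths.

0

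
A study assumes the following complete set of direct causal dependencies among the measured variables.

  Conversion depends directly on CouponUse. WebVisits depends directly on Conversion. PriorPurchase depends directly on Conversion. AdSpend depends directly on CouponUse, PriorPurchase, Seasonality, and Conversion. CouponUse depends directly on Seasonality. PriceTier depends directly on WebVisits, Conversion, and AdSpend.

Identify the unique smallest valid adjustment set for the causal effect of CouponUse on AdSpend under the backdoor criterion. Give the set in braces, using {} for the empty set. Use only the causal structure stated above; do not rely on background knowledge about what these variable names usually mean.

Variables eligible for adjustment (non-descendants of CouponUse, excluding CouponUse and AdSpend): {Seasonality}.
Backdoor paths from CouponUse to AdSpend:
  P1: CouponUse <- Seasonality -> AdSpend
The empty set is not sufficient: P1 (CouponUse <- Seasonality -> AdSpend) has no collider blocking it and no conditioned non-collider, so it is open.
Try {Seasonality}:
  P1: blocked at fork node Seasonality ∈ conditioning set.
{Seasonality} contains no descendant of CouponUse and blocks every backdoor path.
{Seasonality} is the unique smallest valid adjustment set.

{Seasonality}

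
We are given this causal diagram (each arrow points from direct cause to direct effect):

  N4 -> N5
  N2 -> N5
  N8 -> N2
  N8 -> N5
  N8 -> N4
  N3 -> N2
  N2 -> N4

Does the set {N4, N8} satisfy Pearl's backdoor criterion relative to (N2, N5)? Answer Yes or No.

Backdoor paths from N2 to N5 (paths whose first edge points into N2):
  P1: N2 <- N8 -> N4 -> N5
  P2: N2 <- N8 -> N5
Condition 1 (no descendant of N2 in the set): FAILS — N4 is a descendant of N2.
Condition 2 (every backdoor path blocked by {N4, N8}):
  P1: blocked at fork node N8 ∈ conditioning set.
  P2: blocked at fork node N8 ∈ conditioning set.
{N4, N8} does not satisfy the backdoor criterion.

No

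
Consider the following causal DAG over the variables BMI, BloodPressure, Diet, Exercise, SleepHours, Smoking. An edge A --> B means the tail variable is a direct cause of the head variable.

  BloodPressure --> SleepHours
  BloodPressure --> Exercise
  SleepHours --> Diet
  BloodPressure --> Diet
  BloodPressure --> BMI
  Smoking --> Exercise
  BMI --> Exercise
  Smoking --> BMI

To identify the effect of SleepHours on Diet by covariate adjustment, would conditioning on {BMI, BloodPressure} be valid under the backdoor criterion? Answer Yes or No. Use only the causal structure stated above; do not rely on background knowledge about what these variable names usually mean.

Yes

Backdoor paths from SleepHours to Diet (paths whose first edge points into SleepHours):
  P1: SleepHours <- BloodPressure -> Diet
Condition 1 (no descendant of SleepHours in the set): holds — descendants of SleepHours are {Diet}; none are in {BMI, BloodPressure}.
Condition 2 (every backdoor path blocked by {BMI, BloodPressure}):
  P1: blocked at fork node BloodPressure ∈ conditioning set.
{BMI, BloodPressure} satisfies the backdoor criterion.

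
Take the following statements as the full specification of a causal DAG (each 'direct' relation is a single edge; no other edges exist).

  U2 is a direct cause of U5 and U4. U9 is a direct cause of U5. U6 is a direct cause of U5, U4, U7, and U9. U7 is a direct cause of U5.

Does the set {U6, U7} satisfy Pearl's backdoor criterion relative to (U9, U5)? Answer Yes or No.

Yes

Backdoor paths from U9 to U5 (paths whose first edge points into U9):
  P1: U9 <- U6 -> U4 <- U2 -> U5
  P2: U9 <- U6 -> U7 -> U5
  P3: U9 <- U6 -> U5
Condition 1 (no descendant of U9 in the set): holds — descendants of U9 are {U5}; none are in {U6, U7}.
Condition 2 (every backdoor path blocked by {U6, U7}):
  P1: blocked at fork node U6 ∈ conditioning set.
  P2: blocked at fork node U6 ∈ conditioning set.
  P3: blocked at fork node U6 ∈ conditioning set.
{U6, U7} satisfies the backdoor criterion.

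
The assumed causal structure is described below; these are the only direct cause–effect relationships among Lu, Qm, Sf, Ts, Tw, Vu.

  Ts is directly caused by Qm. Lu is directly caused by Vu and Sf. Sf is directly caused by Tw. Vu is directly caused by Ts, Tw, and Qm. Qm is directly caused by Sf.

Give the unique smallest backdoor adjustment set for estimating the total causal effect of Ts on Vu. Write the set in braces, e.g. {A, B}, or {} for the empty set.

Variables eligible for adjustment (non-descendants of Ts, excluding Ts and Vu): {Qm, Sf, Tw}.
Backdoor paths from Ts to Vu:
  P1: Ts <- Qm <- Sf <- Tw -> Vu
  P2: Ts <- Qm <- Sf -> Lu <- Vu
  P3: Ts <- Qm -> Vu
The empty set is not sufficient: P1 (Ts <- Qm <- Sf <- Tw -> Vu) has no collider blocking it and no conditioned non-collider, so it is open.
Try {Qm}:
  P1: blocked at chain node Qm ∈ conditioning set.
  P2: blocked at chain node Qm ∈ conditioning set.
  P3: blocked at fork node Qm ∈ conditioning set.
{Qm} contains no descendant of Ts and blocks every backdoor path.
No other singleton works — e.g. {Tw} leaves P3 open — so {Qm} is the unique smallest valid adjustment set.

{Qm}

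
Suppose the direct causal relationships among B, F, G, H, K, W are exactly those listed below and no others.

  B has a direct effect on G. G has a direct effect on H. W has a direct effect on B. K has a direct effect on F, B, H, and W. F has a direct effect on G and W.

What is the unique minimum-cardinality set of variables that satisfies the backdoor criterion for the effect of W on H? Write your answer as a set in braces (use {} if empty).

{F, K}

Variables eligible for adjustment (non-descendants of W, excluding W and H): {F, K}.
Backdoor paths from W to H:
  P1: W <- K -> F -> G -> H
  P2: W <- K -> B -> G -> H
  P3: W <- K -> H
  P4: W <- F <- K -> B -> G -> H
  P5: W <- F <- K -> H
  P6: W <- F -> G <- B <- K -> H
  P7: W <- F -> G -> H
The empty set is not sufficient: P1 (W <- K -> F -> G -> H) has no collider blocking it and no conditioned non-collider, so it is open.
Try {F, K}:
  P1: blocked at fork node K ∈ conditioning set.
  P2: blocked at fork node K ∈ conditioning set.
  P3: blocked at fork node K ∈ conditioning set.
  P4: blocked at chain node F ∈ conditioning set.
  P5: blocked at chain node F ∈ conditioning set.
  P6: blocked at fork node F ∈ conditioning set.
  P7: blocked at fork node F ∈ conditioning set.
{F, K} contains no descendant of W and blocks every backdoor path.
Every element of {F, K} is needed (dropping F leaves P7 open; dropping K leaves P2 open), so no proper subset is valid.
Among all size-2 subsets of the eligible variables, only {F, K} blocks every backdoor path, so it is the unique smallest valid adjustment set.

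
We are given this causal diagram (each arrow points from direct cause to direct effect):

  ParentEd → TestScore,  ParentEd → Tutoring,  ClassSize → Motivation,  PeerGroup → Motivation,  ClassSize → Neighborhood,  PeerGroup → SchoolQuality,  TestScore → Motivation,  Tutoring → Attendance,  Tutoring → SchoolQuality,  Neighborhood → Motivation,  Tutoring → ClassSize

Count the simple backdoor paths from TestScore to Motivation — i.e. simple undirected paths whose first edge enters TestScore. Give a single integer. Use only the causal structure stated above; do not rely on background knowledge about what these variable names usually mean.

A backdoor path from TestScore to Motivation is any simple undirected path whose first edge points into TestScore (i.e. leaves TestScore via a parent).
Parents of TestScore: {ParentEd}.
Enumerating:
  P1: TestScore <- ParentEd -> Tutoring -> ClassSize -> Neighborhood -> Motivation
  P2: TestScore <- ParentEd -> Tutoring -> ClassSize -> Motivation
  P3: TestScore <- ParentEd -> Tutoring -> SchoolQuality <- PeerGroup -> Motivation
That exhausts the simple backdoor paths. Count: 3.

3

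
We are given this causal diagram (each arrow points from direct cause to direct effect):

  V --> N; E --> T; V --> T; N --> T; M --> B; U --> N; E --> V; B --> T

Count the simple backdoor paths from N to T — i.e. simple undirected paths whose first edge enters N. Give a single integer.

A backdoor path from N to T is any simple undirected path whose first edge points into N (i.e. leaves N via a parent).
Parents of N: {U, V}.
Enumerating:
  P1: N <- V <- E -> T
  P2: N <- V -> T
That exhausts the simple backdoor paths. Count: 2.

2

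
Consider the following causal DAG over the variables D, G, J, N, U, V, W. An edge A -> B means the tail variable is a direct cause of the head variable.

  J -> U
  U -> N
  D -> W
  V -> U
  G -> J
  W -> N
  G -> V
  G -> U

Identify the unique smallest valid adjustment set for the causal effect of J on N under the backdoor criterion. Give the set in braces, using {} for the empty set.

Variables eligible for adjustment (non-descendants of J, excluding J and N): {D, G, V, W}.
Backdoor paths from J to N:
  P1: J <- G -> V -> U -> N
  P2: J <- G -> U -> N
The empty set is not sufficient: P1 (J <- G -> V -> U -> N) has no collider blocking it and no conditioned non-collider, so it is open.
Try {G}:
  P1: blocked at fork node G ∈ conditioning set.
  P2: blocked at fork node G ∈ conditioning set.
{G} contains no descendant of J and blocks every backdoor path.
No other singleton works — e.g. {D} leaves P1 open — so {G} is the unique smallest valid adjustment set.

{G}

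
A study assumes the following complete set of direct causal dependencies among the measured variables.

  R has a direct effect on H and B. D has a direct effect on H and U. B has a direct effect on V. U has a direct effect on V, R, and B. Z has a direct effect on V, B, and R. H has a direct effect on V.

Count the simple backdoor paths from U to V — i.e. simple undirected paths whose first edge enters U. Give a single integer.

5

A backdoor path from U to V is any simple undirected path whose first edge points into U (i.e. leaves U via a parent).
Parents of U: {D}.
Enumerating:
  P1: U <- D -> H <- R <- Z -> B -> V
  P2: U <- D -> H <- R <- Z -> V
  P3: U <- D -> H <- R -> B <- Z -> V
  P4: U <- D -> H <- R -> B -> V
  P5: U <- D -> H -> V
That exhausts the simple backdoor paths. Count: 5.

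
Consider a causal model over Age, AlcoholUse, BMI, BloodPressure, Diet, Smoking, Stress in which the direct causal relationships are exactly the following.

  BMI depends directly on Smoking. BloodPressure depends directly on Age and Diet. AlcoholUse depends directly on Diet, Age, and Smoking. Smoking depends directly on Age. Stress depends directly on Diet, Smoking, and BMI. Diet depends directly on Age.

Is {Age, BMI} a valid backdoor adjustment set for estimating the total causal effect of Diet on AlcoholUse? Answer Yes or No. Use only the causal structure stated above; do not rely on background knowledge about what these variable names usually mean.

Backdoor paths from Diet to AlcoholUse (paths whose first edge points into Diet):
  P1: Diet <- Age -> Smoking -> AlcoholUse
  P2: Diet <- Age -> AlcoholUse
Condition 1 (no descendant of Diet in the set): holds — descendants of Diet are {AlcoholUse, BloodPressure, Stress}; none are in {Age, BMI}.
Condition 2 (every backdoor path blocked by {Age, BMI}):
  P1: blocked at fork node Age ∈ conditioning set.
  P2: blocked at fork node Age ∈ conditioning set.
{Age, BMI} satisfies the backdoor criterion.

Yes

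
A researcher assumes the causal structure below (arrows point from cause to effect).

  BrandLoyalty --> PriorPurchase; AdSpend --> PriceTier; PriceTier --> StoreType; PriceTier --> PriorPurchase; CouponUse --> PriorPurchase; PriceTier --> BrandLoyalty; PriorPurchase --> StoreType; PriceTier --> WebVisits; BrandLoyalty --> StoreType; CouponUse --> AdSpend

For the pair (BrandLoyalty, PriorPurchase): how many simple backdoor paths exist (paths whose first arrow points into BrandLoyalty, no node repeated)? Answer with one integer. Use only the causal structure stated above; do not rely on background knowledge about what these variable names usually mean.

3

A backdoor path from BrandLoyalty to PriorPurchase is any simple undirected path whose first edge points into BrandLoyalty (i.e. leaves BrandLoyalty via a parent).
Parents of BrandLoyalty: {PriceTier}.
Enumerating:
  P1: BrandLoyalty <- PriceTier <- AdSpend <- CouponUse -> PriorPurchase
  P2: BrandLoyalty <- PriceTier -> PriorPurchase
  P3: BrandLoyalty <- PriceTier -> StoreType <- PriorPurchase
That exhausts the simple backdoor paths. Count: 3.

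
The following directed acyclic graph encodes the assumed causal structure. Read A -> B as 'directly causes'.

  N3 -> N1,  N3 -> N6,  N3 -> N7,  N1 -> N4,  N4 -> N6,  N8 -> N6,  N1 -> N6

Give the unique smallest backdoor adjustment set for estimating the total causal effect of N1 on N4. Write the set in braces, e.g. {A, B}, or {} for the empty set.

{}

Variables eligible for adjustment (non-descendants of N1, excluding N1 and N4): {N3, N7, N8}.
Backdoor paths from N1 to N4:
  P1: N1 <- N3 -> N6 <- N4
Each backdoor path contains an unconditioned collider, so every path is already blocked with the empty conditioning set:
  P1: blocked at collider N6 (neither it nor any descendant is in the conditioning set).
The empty set is therefore the unique smallest valid set.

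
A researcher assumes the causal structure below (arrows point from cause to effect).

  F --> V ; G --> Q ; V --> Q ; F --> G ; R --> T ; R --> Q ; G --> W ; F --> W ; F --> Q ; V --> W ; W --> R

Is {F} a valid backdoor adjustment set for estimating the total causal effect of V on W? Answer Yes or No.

Backdoor paths from V to W (paths whose first edge points into V):
  P1: V <- F -> G -> W
  P2: V <- F -> G -> Q <- R <- W
  P3: V <- F -> W
  P4: V <- F -> Q <- G -> W
  P5: V <- F -> Q <- R <- W
Condition 1 (no descendant of V in the set): holds — descendants of V are {Q, R, T, W}; none are in {F}.
Condition 2 (every backdoor path blocked by {F}):
  P1: blocked at fork node F ∈ conditioning set.
  P2: blocked at fork node F ∈ conditioning set.
  P3: blocked at fork node F ∈ conditioning set.
  P4: blocked at fork node F ∈ conditioning set.
  P5: blocked at fork node F ∈ conditioning set.
{F} satisfies the backdoor criterion.

Yes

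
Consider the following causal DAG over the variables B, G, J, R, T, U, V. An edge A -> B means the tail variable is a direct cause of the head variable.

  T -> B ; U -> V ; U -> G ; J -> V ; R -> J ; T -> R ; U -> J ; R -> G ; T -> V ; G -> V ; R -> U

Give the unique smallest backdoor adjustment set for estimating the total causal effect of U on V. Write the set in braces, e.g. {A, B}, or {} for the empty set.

{R}

Variables eligible for adjustment (non-descendants of U, excluding U and V): {B, R, T}.
Backdoor paths from U to V:
  P1: U <- R <- T -> V
  P2: U <- R -> G -> V
  P3: U <- R -> J -> V
The empty set is not sufficient: P1 (U <- R <- T -> V) has no collider blocking it and no conditioned non-collider, so it is open.
Try {R}:
  P1: blocked at chain node R ∈ conditioning set.
  P2: blocked at fork node R ∈ conditioning set.
  P3: blocked at fork node R ∈ conditioning set.
{R} contains no descendant of U and blocks every backdoor path.
No other singleton works — e.g. {T} leaves P2 open — so {R} is the unique smallest valid adjustment set.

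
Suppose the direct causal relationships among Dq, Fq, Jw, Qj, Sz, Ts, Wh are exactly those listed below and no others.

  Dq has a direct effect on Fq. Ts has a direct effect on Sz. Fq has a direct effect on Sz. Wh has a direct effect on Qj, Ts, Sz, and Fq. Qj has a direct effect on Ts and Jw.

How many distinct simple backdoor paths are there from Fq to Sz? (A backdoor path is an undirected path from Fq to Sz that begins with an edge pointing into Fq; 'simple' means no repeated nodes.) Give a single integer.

A backdoor path from Fq to Sz is any simple undirected path whose first edge points into Fq (i.e. leaves Fq via a parent).
Parents of Fq: {Dq, Wh}.
Enumerating:
  P1: Fq <- Wh -> Qj -> Ts -> Sz
  P2: Fq <- Wh -> Ts -> Sz
  P3: Fq <- Wh -> Sz
That exhausts the simple backdoor paths. Count: 3.

3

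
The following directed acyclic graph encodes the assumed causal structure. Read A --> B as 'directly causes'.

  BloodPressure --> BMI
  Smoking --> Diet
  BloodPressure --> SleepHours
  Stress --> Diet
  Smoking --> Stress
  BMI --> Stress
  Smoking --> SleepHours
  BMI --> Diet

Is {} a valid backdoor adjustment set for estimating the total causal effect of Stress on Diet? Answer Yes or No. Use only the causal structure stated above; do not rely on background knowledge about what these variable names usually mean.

No

Backdoor paths from Stress to Diet (paths whose first edge points into Stress):
  P1: Stress <- BMI <- BloodPressure -> SleepHours <- Smoking -> Diet
  P2: Stress <- BMI -> Diet
  P3: Stress <- Smoking -> SleepHours <- BloodPressure -> BMI -> Diet
  P4: Stress <- Smoking -> Diet
Condition 1 (no descendant of Stress in the set): holds — descendants of Stress are {Diet}; none are in {}.
Condition 2 (every backdoor path blocked by {}):
  P1: blocked at collider SleepHours (neither it nor any descendant is in the conditioning set).
  P2: open — no interior node is in the conditioning set.
  P3: blocked at collider SleepHours (neither it nor any descendant is in the conditioning set).
  P4: open — no interior node is in the conditioning set.
{} does not satisfy the backdoor criterion.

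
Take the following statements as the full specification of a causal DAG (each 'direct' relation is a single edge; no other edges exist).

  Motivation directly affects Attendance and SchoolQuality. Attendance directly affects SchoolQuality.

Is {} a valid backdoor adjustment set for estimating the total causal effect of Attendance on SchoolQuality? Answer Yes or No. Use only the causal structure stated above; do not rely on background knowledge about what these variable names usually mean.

No

Backdoor paths from Attendance to SchoolQuality (paths whose first edge points into Attendance):
  P1: Attendance <- Motivation -> SchoolQuality
Condition 1 (no descendant of Attendance in the set): holds — descendants of Attendance are {SchoolQuality}; none are in {}.
Condition 2 (every backdoor path blocked by {}):
  P1: open — no interior node is in the conditioning set.
{} does not satisfy the backdoor criterion.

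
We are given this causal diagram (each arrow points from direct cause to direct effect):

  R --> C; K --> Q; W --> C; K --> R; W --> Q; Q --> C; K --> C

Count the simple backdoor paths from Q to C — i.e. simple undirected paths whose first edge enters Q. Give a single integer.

A backdoor path from Q to C is any simple undirected path whose first edge points into Q (i.e. leaves Q via a parent).
Parents of Q: {K, W}.
Enumerating:
  P1: Q <- W -> C
  P2: Q <- K -> R -> C
  P3: Q <- K -> C
That exhausts the simple backdoor paths. Count: 3.

3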